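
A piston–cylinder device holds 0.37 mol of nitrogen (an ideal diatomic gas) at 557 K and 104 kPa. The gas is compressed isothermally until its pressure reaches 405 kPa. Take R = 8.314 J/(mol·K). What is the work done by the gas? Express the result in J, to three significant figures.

Isothermal process: W = nRT ln(V₂/V₁) = nRT ln(P₁/P₂).
W = (0.37)(8.314)(557) × ln(104/405)
  = 1713 × ln(0.2568) = 1713 × -1.359
W_by_gas = -2329 J.

W ≈ -2330 J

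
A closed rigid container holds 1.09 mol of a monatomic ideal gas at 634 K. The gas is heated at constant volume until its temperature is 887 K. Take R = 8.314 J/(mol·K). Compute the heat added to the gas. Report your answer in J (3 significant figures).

Constant volume ⇒ W = 0, so Q = ΔU = nCᵥΔT with Cᵥ = 3R/2 = 12.47 J/(mol·K).
ΔU = (1.09)(12.47)(887 − 634) = 3439 J.

Q ≈ 3440 J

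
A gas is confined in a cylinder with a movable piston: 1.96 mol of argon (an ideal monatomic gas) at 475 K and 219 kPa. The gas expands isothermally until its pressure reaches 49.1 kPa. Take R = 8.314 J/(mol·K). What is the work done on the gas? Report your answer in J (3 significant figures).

W ≈ -11600 J

Isothermal process: W = nRT ln(V₂/V₁) = nRT ln(P₁/P₂).
W = (1.96)(8.314)(475) × ln(219/49.1)
  = 7740 × ln(4.46) = 7740 × 1.495
W_by_gas = 11573 J; work on gas = −W_by = -11573 J.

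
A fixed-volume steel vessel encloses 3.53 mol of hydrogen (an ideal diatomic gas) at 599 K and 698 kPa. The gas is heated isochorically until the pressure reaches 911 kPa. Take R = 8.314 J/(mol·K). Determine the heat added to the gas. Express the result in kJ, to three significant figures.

Constant volume ⇒ W = 0, so Q = ΔU = nCᵥΔT with Cᵥ = 5R/2 = 20.79 J/(mol·K).
At constant V, T₂/T₁ = P₂/P₁ ⇒ ΔT = T₁(P₂/P₁ − 1) = 599·(911/698 − 1) = 182.8 K.
ΔU = (3.53)(20.79)(182.8) = 13411 J.

Q ≈ 13.4 kJ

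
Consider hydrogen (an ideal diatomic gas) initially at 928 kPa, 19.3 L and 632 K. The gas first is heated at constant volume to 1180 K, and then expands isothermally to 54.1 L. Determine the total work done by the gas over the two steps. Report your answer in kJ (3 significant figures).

W_total ≈ 34.5 kJ

Step 1 (isochoric): W = 0 (constant volume).
After step 1: P = 1733 kPa (V unchanged).
Step 2 (isothermal): W = P₁V₁ ln(V₂/V₁) = (33440) ln(54.1/19.3) = 34468 J.
W_total = 0 + 34468 = 34468 J.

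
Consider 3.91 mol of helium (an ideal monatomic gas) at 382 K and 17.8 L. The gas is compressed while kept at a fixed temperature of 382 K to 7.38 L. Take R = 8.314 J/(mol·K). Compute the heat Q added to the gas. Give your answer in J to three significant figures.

Isothermal ⇒ ΔU = 0, so Q = W = nRT ln(V₂/V₁).
Q = (3.91)(8.314)(382) ln(7.38/17.8) = 12418 × -0.8804 = -10933 J.

Q ≈ -10900 J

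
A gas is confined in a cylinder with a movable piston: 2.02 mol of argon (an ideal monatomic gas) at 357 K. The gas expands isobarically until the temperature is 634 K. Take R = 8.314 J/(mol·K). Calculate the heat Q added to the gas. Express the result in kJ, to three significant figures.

Isobaric: W = nRΔT = (2.02)(8.314)(277) = 4652 J.
ΔU = nCᵥΔT with Cᵥ = 3R/2: ΔU = (2.02)(12.47)(277) = 6978 J.
Q = ΔU + W = 6978 + 4652 = 11630 J.

Q ≈ 11.6 kJ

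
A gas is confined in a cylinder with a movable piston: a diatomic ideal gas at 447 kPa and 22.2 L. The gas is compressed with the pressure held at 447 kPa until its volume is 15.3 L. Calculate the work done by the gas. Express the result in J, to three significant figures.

Isobaric: W = P ΔV.
W = (447 kPa)(15.3 − 22.2 L) = (447)(-6.9) = -3084 J.

W ≈ -3080 J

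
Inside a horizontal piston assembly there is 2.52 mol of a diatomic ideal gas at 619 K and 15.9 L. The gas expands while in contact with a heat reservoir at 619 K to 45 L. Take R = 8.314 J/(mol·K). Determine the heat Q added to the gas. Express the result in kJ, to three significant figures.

Isothermal ⇒ ΔU = 0, so Q = W = nRT ln(V₂/V₁).
Q = (2.52)(8.314)(619) ln(45/15.9) = 12969 × 1.04 = 13492 J.

Q ≈ 13.5 kJ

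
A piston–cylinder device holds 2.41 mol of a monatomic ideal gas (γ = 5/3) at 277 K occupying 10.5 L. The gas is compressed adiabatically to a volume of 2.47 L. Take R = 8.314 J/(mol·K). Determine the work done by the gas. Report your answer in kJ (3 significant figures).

W ≈ -13.5 kJ

Adiabatic: TV^(γ−1) = const with γ = 5/3.
T₂ = T₁ (V₁/V₂)^(γ−1) = 277 × (10.5/2.47)^0.667 = 277 × 2.624 = 726.9 K.
W_by = nCᵥ(T₁ − T₂) = (2.41)(12.47)(277 − 726.9) = -13522 J.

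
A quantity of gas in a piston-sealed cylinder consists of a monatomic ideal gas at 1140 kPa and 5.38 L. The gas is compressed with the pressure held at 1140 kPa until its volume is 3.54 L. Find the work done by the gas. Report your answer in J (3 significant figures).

Isobaric: W = P ΔV.
W = (1140 kPa)(3.54 − 5.38 L) = (1140)(-1.84) = -2098 J.

W ≈ -2100 J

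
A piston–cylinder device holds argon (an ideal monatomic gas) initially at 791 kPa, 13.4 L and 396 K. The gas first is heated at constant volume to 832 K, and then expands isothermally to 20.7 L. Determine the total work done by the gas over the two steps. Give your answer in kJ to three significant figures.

W_total ≈ 9.68 kJ

Step 1 (isochoric): W = 0 (constant volume).
After step 1: P = 1662 kPa (V unchanged).
Step 2 (isothermal): W = P₁V₁ ln(V₂/V₁) = (22269) ln(20.7/13.4) = 9685 J.
W_total = 0 + 9685 = 9685 J.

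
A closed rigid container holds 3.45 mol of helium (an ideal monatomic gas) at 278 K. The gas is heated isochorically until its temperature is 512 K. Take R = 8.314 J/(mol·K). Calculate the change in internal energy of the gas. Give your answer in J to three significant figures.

ΔU ≈ 10100 J

Constant volume ⇒ W = 0, so Q = ΔU = nCᵥΔT with Cᵥ = 3R/2 = 12.47 J/(mol·K).
ΔU = (3.45)(12.47)(512 − 278) = 10068 J.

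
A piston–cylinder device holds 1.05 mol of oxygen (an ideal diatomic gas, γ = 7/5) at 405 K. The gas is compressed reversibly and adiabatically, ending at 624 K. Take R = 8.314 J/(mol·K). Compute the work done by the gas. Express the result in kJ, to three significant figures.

W ≈ -4.78 kJ

Adiabatic ⇒ Q = 0, so W_by = −ΔU = nCᵥ(T₁ − T₂).
Cᵥ = 5R/2 = 20.79 J/(mol·K).
W = (1.05)(20.79)(405 − 624) = -4780 J.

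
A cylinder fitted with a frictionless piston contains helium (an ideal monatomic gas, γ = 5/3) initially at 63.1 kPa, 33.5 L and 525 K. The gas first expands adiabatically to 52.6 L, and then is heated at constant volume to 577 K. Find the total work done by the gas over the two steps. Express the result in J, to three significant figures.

W_total ≈ 824 J

Step 1 (adiabatic): W = (P₁V₁ − P₂V₂)/(γ−1) = (2114 − 1565)/0.667 = 823.6 J.
Step 2 (isochoric): W = 0 (constant volume).
W_total = 823.6 + 0 = 823.6 J.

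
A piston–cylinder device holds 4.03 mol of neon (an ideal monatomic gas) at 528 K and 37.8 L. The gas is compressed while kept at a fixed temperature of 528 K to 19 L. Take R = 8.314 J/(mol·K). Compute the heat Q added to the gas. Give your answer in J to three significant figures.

Isothermal ⇒ ΔU = 0, so Q = W = nRT ln(V₂/V₁).
Q = (4.03)(8.314)(528) ln(19/37.8) = 17691 × -0.6879 = -12169 J.

Q ≈ -12200 J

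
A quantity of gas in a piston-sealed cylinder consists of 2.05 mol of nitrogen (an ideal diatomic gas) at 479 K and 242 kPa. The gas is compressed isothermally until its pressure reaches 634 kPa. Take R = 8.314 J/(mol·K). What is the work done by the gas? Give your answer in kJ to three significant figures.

Isothermal process: W = nRT ln(V₂/V₁) = nRT ln(P₁/P₂).
W = (2.05)(8.314)(479) × ln(242/634)
  = 8164 × ln(0.3817) = 8164 × -0.9631
W_by_gas = -7863 J.

W ≈ -7.86 kJ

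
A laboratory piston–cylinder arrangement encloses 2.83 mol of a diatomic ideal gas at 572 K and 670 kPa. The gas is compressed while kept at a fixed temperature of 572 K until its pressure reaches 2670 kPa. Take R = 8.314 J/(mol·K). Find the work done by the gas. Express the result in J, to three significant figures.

Isothermal process: W = nRT ln(V₂/V₁) = nRT ln(P₁/P₂).
W = (2.83)(8.314)(572) × ln(670/2670)
  = 13458 × ln(0.2509) = 13458 × -1.383
W_by_gas = -18607 J.

W ≈ -18600 J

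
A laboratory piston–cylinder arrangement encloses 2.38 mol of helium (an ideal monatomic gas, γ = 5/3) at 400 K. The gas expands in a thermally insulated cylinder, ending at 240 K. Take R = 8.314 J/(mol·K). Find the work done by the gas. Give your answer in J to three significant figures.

Adiabatic ⇒ Q = 0, so W_by = −ΔU = nCᵥ(T₁ − T₂).
Cᵥ = 3R/2 = 12.47 J/(mol·K).
W = (2.38)(12.47)(400 − 240) = 4749 J.

W ≈ 4750 J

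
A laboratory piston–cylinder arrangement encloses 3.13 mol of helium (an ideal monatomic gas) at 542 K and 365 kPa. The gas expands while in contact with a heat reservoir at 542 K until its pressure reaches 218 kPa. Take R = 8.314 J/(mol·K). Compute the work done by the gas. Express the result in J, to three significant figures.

Isothermal process: W = nRT ln(V₂/V₁) = nRT ln(P₁/P₂).
W = (3.13)(8.314)(542) × ln(365/218)
  = 14104 × ln(1.674) = 14104 × 0.5154
W_by_gas = 7269 J.

W ≈ 7270 J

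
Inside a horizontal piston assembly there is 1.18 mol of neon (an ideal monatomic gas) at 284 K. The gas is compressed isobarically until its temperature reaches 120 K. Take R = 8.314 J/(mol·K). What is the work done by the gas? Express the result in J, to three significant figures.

Isobaric: W = P ΔV = nR ΔT.
W = (1.18)(8.314)(120 − 284) = -1609 J.

W ≈ -1610 J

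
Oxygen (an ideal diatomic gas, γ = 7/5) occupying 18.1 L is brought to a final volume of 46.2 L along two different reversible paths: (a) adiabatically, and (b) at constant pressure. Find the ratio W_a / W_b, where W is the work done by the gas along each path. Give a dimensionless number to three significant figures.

Path (a) adiabatic: W = P₁V₁(1 − (V₁/V₂)^(γ−1))/(γ−1) → W_a/(P₁V₁) = 0.7815.
Path (b) isobaric: W = P₁(V₂ − V₁) → W_b/(P₁V₁) = 1.552.
W_a / W_b = 0.7815 / 1.552 = 0.5034.

W_a / W_b ≈ 0.503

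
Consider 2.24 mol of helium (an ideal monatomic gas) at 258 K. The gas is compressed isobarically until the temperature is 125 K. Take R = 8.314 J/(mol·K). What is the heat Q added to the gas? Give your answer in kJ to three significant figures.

Q ≈ -6.19 kJ

Isobaric: W = nRΔT = (2.24)(8.314)(-133) = -2477 J.
ΔU = nCᵥΔT with Cᵥ = 3R/2: ΔU = (2.24)(12.47)(-133) = -3715 J.
Q = ΔU + W = -3715 − 2477 = -6192 J.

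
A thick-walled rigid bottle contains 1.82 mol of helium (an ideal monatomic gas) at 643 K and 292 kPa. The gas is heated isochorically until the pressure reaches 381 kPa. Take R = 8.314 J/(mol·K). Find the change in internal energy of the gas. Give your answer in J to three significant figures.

ΔU ≈ 4450 J

Constant volume ⇒ W = 0, so Q = ΔU = nCᵥΔT with Cᵥ = 3R/2 = 12.47 J/(mol·K).
At constant V, T₂/T₁ = P₂/P₁ ⇒ ΔT = T₁(P₂/P₁ − 1) = 643·(381/292 − 1) = 196 K.
ΔU = (1.82)(12.47)(196) = 4448 J.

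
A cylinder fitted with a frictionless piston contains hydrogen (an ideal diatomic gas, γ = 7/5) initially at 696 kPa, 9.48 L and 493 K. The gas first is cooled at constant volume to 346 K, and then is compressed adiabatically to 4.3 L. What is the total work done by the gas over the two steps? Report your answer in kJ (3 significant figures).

W_total ≈ -4.31 kJ

Step 1 (isochoric): W = 0 (constant volume).
After step 1: P = 488.5 kPa (V unchanged).
Step 2 (adiabatic): W = (P₁V₁ − P₂V₂)/(γ−1) = (4631 − 6353)/0.4 = -4306 J.
W_total = 0 − 4306 = -4306 J.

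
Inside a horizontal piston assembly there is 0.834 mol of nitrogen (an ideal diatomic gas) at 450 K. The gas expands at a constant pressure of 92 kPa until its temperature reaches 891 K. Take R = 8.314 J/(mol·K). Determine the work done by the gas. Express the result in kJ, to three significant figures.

W ≈ 3.06 kJ

Isobaric: W = P ΔV = nR ΔT.
W = (0.834)(8.314)(891 − 450) = 3058 J.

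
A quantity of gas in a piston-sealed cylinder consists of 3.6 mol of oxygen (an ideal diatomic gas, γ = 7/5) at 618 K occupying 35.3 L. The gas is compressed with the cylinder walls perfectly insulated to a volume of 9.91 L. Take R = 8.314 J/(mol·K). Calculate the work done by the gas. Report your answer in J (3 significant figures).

Adiabatic: TV^(γ−1) = const with γ = 7/5.
T₂ = T₁ (V₁/V₂)^(γ−1) = 618 × (35.3/9.91)^0.4 = 618 × 1.662 = 1027 K.
W_by = nCᵥ(T₁ − T₂) = (3.6)(20.79)(618 − 1027) = -30621 J.

W ≈ -30600 J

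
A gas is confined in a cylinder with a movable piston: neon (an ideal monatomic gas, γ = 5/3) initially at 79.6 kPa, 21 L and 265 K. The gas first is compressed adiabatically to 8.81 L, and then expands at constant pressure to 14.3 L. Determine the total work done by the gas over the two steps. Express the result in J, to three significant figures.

Step 1 (adiabatic): W = (P₁V₁ − P₂V₂)/(γ−1) = (1672 − 2983)/0.667 = -1967 J.
After step 1: P = 338.6 kPa, V = 8.81 L, T = 472.9 K.
Step 2 (isobaric): W = PΔV = (338.6 kPa)(14.3 − 8.81 L) = 1859 J.
W_total = -1967 + 1859 = -108.1 J.

W_total ≈ -108 J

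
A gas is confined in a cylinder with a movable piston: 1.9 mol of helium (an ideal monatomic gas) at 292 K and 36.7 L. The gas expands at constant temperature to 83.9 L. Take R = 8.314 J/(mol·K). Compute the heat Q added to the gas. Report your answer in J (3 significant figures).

Q ≈ 3810 J

Isothermal ⇒ ΔU = 0, so Q = W = nRT ln(V₂/V₁).
Q = (1.9)(8.314)(292) ln(83.9/36.7) = 4613 × 0.8268 = 3814 J.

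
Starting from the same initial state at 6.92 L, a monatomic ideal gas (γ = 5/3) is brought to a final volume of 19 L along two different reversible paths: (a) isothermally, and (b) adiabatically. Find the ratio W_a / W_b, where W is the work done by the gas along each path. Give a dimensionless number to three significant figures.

W_a / W_b ≈ 1.37

Path (a) isothermal: W = P₁V₁ ln(V₂/V₁) → W_a/(P₁V₁) = 1.01.
Path (b) adiabatic: W = P₁V₁(1 − (V₁/V₂)^(γ−1))/(γ−1) → W_b/(P₁V₁) = 0.735.
W_a / W_b = 1.01 / 0.735 = 1.374.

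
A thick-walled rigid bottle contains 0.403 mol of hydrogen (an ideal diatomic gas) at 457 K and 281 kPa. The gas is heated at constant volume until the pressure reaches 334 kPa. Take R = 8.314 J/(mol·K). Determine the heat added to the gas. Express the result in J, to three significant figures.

Q ≈ 722 J

Constant volume ⇒ W = 0, so Q = ΔU = nCᵥΔT with Cᵥ = 5R/2 = 20.79 J/(mol·K).
At constant V, T₂/T₁ = P₂/P₁ ⇒ ΔT = T₁(P₂/P₁ − 1) = 457·(334/281 − 1) = 86.2 K.
ΔU = (0.403)(20.79)(86.2) = 722 J.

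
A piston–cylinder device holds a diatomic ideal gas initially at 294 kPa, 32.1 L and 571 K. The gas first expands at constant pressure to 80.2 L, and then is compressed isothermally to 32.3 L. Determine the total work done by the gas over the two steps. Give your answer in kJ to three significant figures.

W_total ≈ -7.30 kJ

Step 1 (isobaric): W = PΔV = (294 kPa)(80.2 − 32.1 L) = 14141 J.
After step 1: P = 294 kPa, V = 80.2 L, T = 1427 K.
Step 2 (isothermal): W = P₁V₁ ln(V₂/V₁) = (23579) ln(32.3/80.2) = -21444 J.
W_total = 14141 − 21444 = -7302 J.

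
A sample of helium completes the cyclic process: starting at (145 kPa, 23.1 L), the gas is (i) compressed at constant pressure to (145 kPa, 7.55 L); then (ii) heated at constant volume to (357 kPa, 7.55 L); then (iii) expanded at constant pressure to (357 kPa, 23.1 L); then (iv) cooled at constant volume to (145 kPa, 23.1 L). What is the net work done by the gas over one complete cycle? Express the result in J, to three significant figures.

Constant-volume legs do no work.
W(i) = (145)(7.55 − 23.1) = -2255 J; W(iii) = (357)(23.1 − 7.55) = 5551 J.
W_net = -2255 + 5551 = 3297 J (the clockwise enclosed area).

W_net ≈ 3300 J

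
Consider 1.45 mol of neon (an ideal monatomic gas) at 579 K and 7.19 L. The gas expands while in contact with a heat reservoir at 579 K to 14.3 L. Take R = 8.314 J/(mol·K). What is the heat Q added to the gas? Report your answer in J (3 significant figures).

Q ≈ 4800 J

Isothermal ⇒ ΔU = 0, so Q = W = nRT ln(V₂/V₁).
Q = (1.45)(8.314)(579) ln(14.3/7.19) = 6980 × 0.6876 = 4799 J.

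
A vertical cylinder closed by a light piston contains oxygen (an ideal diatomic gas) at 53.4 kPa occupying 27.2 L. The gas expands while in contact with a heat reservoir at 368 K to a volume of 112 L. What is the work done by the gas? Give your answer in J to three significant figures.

W ≈ 2060 J

Isothermal: W = nRT ln(V₂/V₁) = P₁V₁ ln(V₂/V₁).
P₁V₁ = (53.4 kPa)(27.2 L) = 1452 J.
W = 1452 × ln(112/27.2) = 1452 × 1.415
W_by_gas = 2056 J.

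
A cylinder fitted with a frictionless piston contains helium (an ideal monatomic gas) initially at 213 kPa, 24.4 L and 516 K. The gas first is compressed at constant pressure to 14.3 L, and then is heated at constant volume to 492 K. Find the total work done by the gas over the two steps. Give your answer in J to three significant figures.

Step 1 (isobaric): W = PΔV = (213 kPa)(14.3 − 24.4 L) = -2151 J.
Step 2 (isochoric): W = 0 (constant volume).
W_total = -2151 + 0 = -2151 J.

W_total ≈ -2150 J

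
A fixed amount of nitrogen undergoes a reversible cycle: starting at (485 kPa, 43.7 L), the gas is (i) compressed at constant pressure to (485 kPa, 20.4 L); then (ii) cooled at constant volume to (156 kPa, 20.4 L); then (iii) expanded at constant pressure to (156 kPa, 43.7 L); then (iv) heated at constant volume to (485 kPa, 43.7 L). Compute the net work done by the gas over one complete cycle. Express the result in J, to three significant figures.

Constant-volume legs do no work.
W(i) = (485)(20.4 − 43.7) = -11301 J; W(iii) = (156)(43.7 − 20.4) = 3635 J.
W_net = -11301 + 3635 = -7666 J (the counter-clockwise enclosed area).

W_net ≈ -7670 J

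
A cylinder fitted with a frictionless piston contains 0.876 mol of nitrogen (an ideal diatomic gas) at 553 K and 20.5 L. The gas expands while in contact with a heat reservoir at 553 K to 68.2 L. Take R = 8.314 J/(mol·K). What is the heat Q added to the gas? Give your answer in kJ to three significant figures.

Isothermal ⇒ ΔU = 0, so Q = W = nRT ln(V₂/V₁).
Q = (0.876)(8.314)(553) ln(68.2/20.5) = 4028 × 1.202 = 4841 J.

Q ≈ 4.84 kJ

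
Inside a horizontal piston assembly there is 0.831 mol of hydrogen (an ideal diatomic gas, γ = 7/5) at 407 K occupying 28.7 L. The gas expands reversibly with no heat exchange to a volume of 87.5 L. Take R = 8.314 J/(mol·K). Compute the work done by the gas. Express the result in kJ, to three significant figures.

Adiabatic: TV^(γ−1) = const with γ = 7/5.
T₂ = T₁ (V₁/V₂)^(γ−1) = 407 × (28.7/87.5)^0.4 = 407 × 0.6402 = 260.6 K.
W_by = nCᵥ(T₁ − T₂) = (0.831)(20.79)(407 − 260.6) = 2529 J.

W ≈ 2.53 kJ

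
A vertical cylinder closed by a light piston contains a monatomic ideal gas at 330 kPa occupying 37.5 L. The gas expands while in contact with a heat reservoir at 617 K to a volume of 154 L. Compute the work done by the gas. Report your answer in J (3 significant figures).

Isothermal: W = nRT ln(V₂/V₁) = P₁V₁ ln(V₂/V₁).
P₁V₁ = (330 kPa)(37.5 L) = 12375 J.
W = 12375 × ln(154/37.5) = 12375 × 1.413
W_by_gas = 17481 J.

W ≈ 17500 J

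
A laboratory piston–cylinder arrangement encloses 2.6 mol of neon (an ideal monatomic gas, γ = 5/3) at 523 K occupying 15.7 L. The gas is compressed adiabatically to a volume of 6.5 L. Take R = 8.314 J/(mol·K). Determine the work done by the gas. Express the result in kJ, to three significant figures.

Adiabatic: TV^(γ−1) = const with γ = 5/3.
T₂ = T₁ (V₁/V₂)^(γ−1) = 523 × (15.7/6.5)^0.667 = 523 × 1.8 = 941.5 K.
W_by = nCᵥ(T₁ − T₂) = (2.6)(12.47)(523 − 941.5) = -13570 J.

W ≈ -13.6 kJ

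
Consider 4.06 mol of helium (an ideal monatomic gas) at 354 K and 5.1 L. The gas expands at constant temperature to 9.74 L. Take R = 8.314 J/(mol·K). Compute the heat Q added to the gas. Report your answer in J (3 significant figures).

Isothermal ⇒ ΔU = 0, so Q = W = nRT ln(V₂/V₁).
Q = (4.06)(8.314)(354) ln(9.74/5.1) = 11949 × 0.647 = 7731 J.

Q ≈ 7730 J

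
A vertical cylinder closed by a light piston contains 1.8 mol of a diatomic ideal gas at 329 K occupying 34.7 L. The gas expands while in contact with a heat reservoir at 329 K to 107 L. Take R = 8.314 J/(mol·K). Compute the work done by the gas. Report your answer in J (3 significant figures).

W ≈ 5540 J

Isothermal: W = nRT ln(V₂/V₁).
W = (1.8)(8.314)(329) × ln(107/34.7)
  = 4924 × 1.126
W_by_gas = 5544 J.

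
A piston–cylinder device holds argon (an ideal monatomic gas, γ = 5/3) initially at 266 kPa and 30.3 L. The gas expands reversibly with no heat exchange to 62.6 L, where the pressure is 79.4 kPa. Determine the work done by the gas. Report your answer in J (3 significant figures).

Adiabatic: W = (P₁V₁ − P₂V₂)/(γ − 1) with γ = 5/3.
P₁V₁ = 8060 J, P₂V₂ = 4970 J.
W = (8060 − 4970) / 0.6667 = 4634 J.

W ≈ 4630 J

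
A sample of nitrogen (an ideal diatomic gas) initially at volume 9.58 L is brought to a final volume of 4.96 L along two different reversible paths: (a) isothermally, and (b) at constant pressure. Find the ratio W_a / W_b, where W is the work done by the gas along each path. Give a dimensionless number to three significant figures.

Path (a) isothermal: W = P₁V₁ ln(V₂/V₁) → W_a/(P₁V₁) = -0.6583.
Path (b) isobaric: W = P₁(V₂ − V₁) → W_b/(P₁V₁) = -0.4823.
W_a / W_b = -0.6583 / -0.4823 = 1.365.

W_a / W_b ≈ 1.36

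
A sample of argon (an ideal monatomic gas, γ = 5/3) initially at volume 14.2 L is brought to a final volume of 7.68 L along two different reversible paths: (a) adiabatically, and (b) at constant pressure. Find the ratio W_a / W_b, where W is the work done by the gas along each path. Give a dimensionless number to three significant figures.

Path (a) adiabatic: W = P₁V₁(1 − (V₁/V₂)^(γ−1))/(γ−1) → W_a/(P₁V₁) = -0.7597.
Path (b) isobaric: W = P₁(V₂ − V₁) → W_b/(P₁V₁) = -0.4592.
W_a / W_b = -0.7597 / -0.4592 = 1.654.

W_a / W_b ≈ 1.65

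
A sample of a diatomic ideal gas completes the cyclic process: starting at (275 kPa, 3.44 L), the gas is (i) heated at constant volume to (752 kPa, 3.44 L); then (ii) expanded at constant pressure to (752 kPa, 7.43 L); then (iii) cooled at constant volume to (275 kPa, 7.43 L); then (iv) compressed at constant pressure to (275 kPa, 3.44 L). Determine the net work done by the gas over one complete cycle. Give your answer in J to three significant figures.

W_net ≈ 1900 J

Constant-volume legs do no work.
W(ii) = (752)(7.43 − 3.44) = 3000 J; W(iv) = (275)(3.44 − 7.43) = -1097 J.
W_net = 3000 − 1097 = 1903 J (the clockwise enclosed area).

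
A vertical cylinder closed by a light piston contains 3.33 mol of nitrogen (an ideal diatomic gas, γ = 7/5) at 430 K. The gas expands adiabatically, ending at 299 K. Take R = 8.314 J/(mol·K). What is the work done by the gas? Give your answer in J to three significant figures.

W ≈ 9070 J

Adiabatic ⇒ Q = 0, so W_by = −ΔU = nCᵥ(T₁ − T₂).
Cᵥ = 5R/2 = 20.79 J/(mol·K).
W = (3.33)(20.79)(430 − 299) = 9067 J.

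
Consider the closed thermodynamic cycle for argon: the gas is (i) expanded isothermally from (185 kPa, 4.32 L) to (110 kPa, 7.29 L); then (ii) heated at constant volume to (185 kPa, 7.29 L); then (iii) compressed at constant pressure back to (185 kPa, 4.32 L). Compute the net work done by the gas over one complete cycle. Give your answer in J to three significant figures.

W_net ≈ -131 J

Leg (i): W = PᵢVᵢ ln(V_f/Vᵢ) = (799.2) ln(7.29/4.32) = 418.2 J.
Leg (ii): W = 0.
Leg (iii): W = PΔV = (185)(4.32 − 7.29) = -549.4 J.
W_net = 418.2 − 549.4 = -131.3 J.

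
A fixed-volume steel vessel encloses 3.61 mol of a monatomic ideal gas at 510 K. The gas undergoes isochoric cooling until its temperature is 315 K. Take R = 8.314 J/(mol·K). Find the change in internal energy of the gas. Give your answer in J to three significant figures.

ΔU ≈ -8780 J

Constant volume ⇒ W = 0, so Q = ΔU = nCᵥΔT with Cᵥ = 3R/2 = 12.47 J/(mol·K).
ΔU = (3.61)(12.47)(315 − 510) = -8779 J.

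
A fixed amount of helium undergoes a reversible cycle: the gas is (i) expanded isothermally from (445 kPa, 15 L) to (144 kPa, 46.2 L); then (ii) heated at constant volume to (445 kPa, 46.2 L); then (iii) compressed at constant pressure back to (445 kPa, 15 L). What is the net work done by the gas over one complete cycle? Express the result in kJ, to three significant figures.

W_net ≈ -6.38 kJ

Leg (i): W = PᵢVᵢ ln(V_f/Vᵢ) = (6675) ln(46.2/15) = 7509 J.
Leg (ii): W = 0.
Leg (iii): W = PΔV = (445)(15 − 46.2) = -13884 J.
W_net = 7509 − 13884 = -6375 J.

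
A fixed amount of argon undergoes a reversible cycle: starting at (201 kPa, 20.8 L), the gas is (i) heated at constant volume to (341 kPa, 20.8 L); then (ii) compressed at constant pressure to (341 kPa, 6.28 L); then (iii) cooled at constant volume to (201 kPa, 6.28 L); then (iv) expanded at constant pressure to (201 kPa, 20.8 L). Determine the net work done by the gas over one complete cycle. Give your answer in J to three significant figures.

Constant-volume legs do no work.
W(ii) = (341)(6.28 − 20.8) = -4951 J; W(iv) = (201)(20.8 − 6.28) = 2919 J.
W_net = -4951 + 2919 = -2033 J (the counter-clockwise enclosed area).

W_net ≈ -2030 J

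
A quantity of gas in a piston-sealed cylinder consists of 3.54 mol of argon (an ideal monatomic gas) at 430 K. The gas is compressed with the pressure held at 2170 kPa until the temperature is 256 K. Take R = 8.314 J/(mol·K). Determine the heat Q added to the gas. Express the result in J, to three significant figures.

Isobaric: W = nRΔT = (3.54)(8.314)(-174) = -5121 J.
ΔU = nCᵥΔT with Cᵥ = 3R/2: ΔU = (3.54)(12.47)(-174) = -7682 J.
Q = ΔU + W = -7682 − 5121 = -12803 J.

Q ≈ -12800 J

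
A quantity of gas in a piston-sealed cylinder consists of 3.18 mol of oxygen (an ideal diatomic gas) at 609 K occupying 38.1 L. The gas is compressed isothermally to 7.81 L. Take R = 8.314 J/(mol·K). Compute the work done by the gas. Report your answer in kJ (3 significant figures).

W ≈ -25.5 kJ

Isothermal: W = nRT ln(V₂/V₁).
W = (3.18)(8.314)(609) × ln(7.81/38.1)
  = 16101 × -1.585
W_by_gas = -25517 J.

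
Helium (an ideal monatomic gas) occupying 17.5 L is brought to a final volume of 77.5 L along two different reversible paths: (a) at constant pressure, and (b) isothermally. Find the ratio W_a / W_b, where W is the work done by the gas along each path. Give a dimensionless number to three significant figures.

W_a / W_b ≈ 2.30

Path (a) isobaric: W = P₁(V₂ − V₁) → W_a/(P₁V₁) = 3.429.
Path (b) isothermal: W = P₁V₁ ln(V₂/V₁) → W_b/(P₁V₁) = 1.488.
W_a / W_b = 3.429 / 1.488 = 2.304.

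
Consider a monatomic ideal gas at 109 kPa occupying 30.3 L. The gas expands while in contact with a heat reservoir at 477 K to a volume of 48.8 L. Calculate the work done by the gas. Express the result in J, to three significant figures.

Isothermal: W = nRT ln(V₂/V₁) = P₁V₁ ln(V₂/V₁).
P₁V₁ = (109 kPa)(30.3 L) = 3303 J.
W = 3303 × ln(48.8/30.3) = 3303 × 0.4766
W_by_gas = 1574 J.

W ≈ 1570 J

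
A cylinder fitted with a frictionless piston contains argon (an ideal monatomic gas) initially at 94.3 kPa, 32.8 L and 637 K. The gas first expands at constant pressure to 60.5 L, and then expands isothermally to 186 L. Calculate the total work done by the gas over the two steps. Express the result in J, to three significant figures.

W_total ≈ 9020 J

Step 1 (isobaric): W = PΔV = (94.3 kPa)(60.5 − 32.8 L) = 2612 J.
After step 1: P = 94.3 kPa, V = 60.5 L, T = 1175 K.
Step 2 (isothermal): W = P₁V₁ ln(V₂/V₁) = (5705) ln(186/60.5) = 6407 J.
W_total = 2612 + 6407 = 9020 J.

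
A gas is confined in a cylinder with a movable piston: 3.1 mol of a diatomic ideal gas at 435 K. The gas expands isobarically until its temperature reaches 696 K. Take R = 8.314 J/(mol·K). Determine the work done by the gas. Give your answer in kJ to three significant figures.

Isobaric: W = P ΔV = nR ΔT.
W = (3.1)(8.314)(696 − 435) = 6727 J.

W ≈ 6.73 kJ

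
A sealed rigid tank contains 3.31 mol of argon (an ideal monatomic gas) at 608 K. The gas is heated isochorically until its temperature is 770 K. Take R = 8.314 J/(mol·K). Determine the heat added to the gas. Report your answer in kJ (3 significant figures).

Constant volume ⇒ W = 0, so Q = ΔU = nCᵥΔT with Cᵥ = 3R/2 = 12.47 J/(mol·K).
ΔU = (3.31)(12.47)(770 − 608) = 6687 J.

Q ≈ 6.69 kJ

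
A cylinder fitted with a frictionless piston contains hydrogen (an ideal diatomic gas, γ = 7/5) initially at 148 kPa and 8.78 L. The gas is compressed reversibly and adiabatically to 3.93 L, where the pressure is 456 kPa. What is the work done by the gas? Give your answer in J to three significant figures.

W ≈ -1230 J

Adiabatic: W = (P₁V₁ − P₂V₂)/(γ − 1) with γ = 7/5.
P₁V₁ = 1299 J, P₂V₂ = 1792 J.
W = (1299 − 1792) / 0.4 = -1232 J.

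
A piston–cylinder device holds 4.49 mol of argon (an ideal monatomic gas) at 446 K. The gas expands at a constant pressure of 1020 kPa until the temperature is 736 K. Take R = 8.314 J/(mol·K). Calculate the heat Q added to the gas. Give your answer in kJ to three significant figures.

Isobaric: W = nRΔT = (4.49)(8.314)(290) = 10826 J.
ΔU = nCᵥΔT with Cᵥ = 3R/2: ΔU = (4.49)(12.47)(290) = 16238 J.
Q = ΔU + W = 16238 + 10826 = 27064 J.

Q ≈ 27.1 kJ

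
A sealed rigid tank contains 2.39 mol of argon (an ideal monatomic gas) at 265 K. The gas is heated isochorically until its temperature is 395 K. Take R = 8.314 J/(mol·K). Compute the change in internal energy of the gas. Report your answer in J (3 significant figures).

Constant volume ⇒ W = 0, so Q = ΔU = nCᵥΔT with Cᵥ = 3R/2 = 12.47 J/(mol·K).
ΔU = (2.39)(12.47)(395 − 265) = 3875 J.

ΔU ≈ 3870 J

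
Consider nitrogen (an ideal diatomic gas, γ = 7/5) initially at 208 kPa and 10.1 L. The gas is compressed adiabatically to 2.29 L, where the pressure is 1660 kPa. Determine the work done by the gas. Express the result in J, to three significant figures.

Adiabatic: W = (P₁V₁ − P₂V₂)/(γ − 1) with γ = 7/5.
P₁V₁ = 2101 J, P₂V₂ = 3801 J.
W = (2101 − 3801) / 0.4 = -4252 J.

W ≈ -4250 J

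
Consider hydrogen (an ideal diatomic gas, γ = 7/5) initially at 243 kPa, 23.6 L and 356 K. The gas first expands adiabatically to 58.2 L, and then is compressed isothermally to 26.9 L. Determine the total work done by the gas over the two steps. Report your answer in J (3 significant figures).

W_total ≈ 1260 J

Step 1 (adiabatic): W = (P₁V₁ − P₂V₂)/(γ−1) = (5735 − 3997)/0.4 = 4345 J.
After step 1: P = 68.67 kPa, V = 58.2 L, T = 248.1 K.
Step 2 (isothermal): W = P₁V₁ ln(V₂/V₁) = (3997) ln(26.9/58.2) = -3085 J.
W_total = 4345 − 3085 = 1260 J.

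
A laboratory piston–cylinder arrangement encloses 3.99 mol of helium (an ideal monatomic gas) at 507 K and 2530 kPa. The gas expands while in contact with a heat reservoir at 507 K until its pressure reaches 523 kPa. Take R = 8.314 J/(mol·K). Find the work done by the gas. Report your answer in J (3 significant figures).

Isothermal process: W = nRT ln(V₂/V₁) = nRT ln(P₁/P₂).
W = (3.99)(8.314)(507) × ln(2530/523)
  = 16819 × ln(4.837) = 16819 × 1.576
W_by_gas = 26513 J.

W ≈ 26500 J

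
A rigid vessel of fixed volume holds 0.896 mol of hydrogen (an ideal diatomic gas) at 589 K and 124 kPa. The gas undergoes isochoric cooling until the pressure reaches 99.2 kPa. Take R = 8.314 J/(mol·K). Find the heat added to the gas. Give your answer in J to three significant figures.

Constant volume ⇒ W = 0, so Q = ΔU = nCᵥΔT with Cᵥ = 5R/2 = 20.79 J/(mol·K).
At constant V, T₂/T₁ = P₂/P₁ ⇒ ΔT = T₁(P₂/P₁ − 1) = 589·(99.2/124 − 1) = -117.8 K.
ΔU = (0.896)(20.79)(-117.8) = -2194 J.

Q ≈ -2190 J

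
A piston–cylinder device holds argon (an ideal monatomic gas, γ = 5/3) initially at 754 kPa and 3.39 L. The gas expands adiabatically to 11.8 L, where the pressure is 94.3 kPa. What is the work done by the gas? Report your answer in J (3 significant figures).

W ≈ 2160 J

Adiabatic: W = (P₁V₁ − P₂V₂)/(γ − 1) with γ = 5/3.
P₁V₁ = 2556 J, P₂V₂ = 1113 J.
W = (2556 − 1113) / 0.6667 = 2165 J.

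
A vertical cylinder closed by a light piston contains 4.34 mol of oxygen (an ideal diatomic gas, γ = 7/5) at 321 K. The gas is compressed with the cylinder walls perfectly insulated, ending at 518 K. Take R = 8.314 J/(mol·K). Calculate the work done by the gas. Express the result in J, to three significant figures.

Adiabatic ⇒ Q = 0, so W_by = −ΔU = nCᵥ(T₁ − T₂).
Cᵥ = 5R/2 = 20.79 J/(mol·K).
W = (4.34)(20.79)(321 − 518) = -17771 J.

W ≈ -17800 J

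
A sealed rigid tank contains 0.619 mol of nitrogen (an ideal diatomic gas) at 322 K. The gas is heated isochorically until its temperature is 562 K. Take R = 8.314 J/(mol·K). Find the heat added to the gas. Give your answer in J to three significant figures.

Constant volume ⇒ W = 0, so Q = ΔU = nCᵥΔT with Cᵥ = 5R/2 = 20.79 J/(mol·K).
ΔU = (0.619)(20.79)(562 − 322) = 3088 J.

Q ≈ 3090 J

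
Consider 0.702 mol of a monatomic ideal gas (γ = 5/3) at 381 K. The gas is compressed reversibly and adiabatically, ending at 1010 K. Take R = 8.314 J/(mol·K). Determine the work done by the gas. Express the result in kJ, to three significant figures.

Adiabatic ⇒ Q = 0, so W_by = −ΔU = nCᵥ(T₁ − T₂).
Cᵥ = 3R/2 = 12.47 J/(mol·K).
W = (0.702)(12.47)(381 − 1010) = -5507 J.

W ≈ -5.51 kJ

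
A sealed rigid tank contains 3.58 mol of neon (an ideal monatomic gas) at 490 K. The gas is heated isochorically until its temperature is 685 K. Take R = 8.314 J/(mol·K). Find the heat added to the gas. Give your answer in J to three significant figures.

Q ≈ 8710 J

Constant volume ⇒ W = 0, so Q = ΔU = nCᵥΔT with Cᵥ = 3R/2 = 12.47 J/(mol·K).
ΔU = (3.58)(12.47)(685 − 490) = 8706 J.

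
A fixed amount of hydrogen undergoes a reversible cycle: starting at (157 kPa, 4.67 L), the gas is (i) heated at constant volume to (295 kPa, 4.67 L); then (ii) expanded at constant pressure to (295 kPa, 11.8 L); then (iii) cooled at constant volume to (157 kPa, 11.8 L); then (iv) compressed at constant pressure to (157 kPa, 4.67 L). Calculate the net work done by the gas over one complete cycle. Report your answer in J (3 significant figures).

Constant-volume legs do no work.
W(ii) = (295)(11.8 − 4.67) = 2103 J; W(iv) = (157)(4.67 − 11.8) = -1119 J.
W_net = 2103 − 1119 = 983.9 J (the clockwise enclosed area).

W_net ≈ 984 J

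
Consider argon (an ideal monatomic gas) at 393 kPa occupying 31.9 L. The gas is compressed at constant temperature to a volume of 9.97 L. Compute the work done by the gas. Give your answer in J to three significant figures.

Isothermal: W = nRT ln(V₂/V₁) = P₁V₁ ln(V₂/V₁).
P₁V₁ = (393 kPa)(31.9 L) = 12537 J.
W = 12537 × ln(9.97/31.9) = 12537 × -1.163
W_by_gas = -14581 J.

W ≈ -14600 J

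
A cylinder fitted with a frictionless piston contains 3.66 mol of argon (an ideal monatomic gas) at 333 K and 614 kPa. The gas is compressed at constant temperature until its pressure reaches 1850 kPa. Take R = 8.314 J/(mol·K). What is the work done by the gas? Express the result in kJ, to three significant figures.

W ≈ -11.2 kJ

Isothermal process: W = nRT ln(V₂/V₁) = nRT ln(P₁/P₂).
W = (3.66)(8.314)(333) × ln(614/1850)
  = 10133 × ln(0.3319) = 10133 × -1.103
W_by_gas = -11176 J.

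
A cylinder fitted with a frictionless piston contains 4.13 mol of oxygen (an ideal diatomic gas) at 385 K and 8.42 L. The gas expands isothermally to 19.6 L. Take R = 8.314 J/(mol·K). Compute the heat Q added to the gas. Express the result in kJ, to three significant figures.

Isothermal ⇒ ΔU = 0, so Q = W = nRT ln(V₂/V₁).
Q = (4.13)(8.314)(385) ln(19.6/8.42) = 13220 × 0.8449 = 11170 J.

Q ≈ 11.2 kJ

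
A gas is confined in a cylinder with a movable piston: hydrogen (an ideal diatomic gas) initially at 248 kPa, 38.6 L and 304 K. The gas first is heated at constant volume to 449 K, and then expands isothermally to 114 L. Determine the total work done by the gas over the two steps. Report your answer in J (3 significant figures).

Step 1 (isochoric): W = 0 (constant volume).
After step 1: P = 366.3 kPa (V unchanged).
Step 2 (isothermal): W = P₁V₁ ln(V₂/V₁) = (14139) ln(114/38.6) = 15312 J.
W_total = 0 + 15312 = 15312 J.

W_total ≈ 15300 J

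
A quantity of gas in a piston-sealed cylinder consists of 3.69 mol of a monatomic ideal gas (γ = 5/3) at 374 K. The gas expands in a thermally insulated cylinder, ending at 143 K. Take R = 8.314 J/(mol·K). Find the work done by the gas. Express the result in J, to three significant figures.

Adiabatic ⇒ Q = 0, so W_by = −ΔU = nCᵥ(T₁ − T₂).
Cᵥ = 3R/2 = 12.47 J/(mol·K).
W = (3.69)(12.47)(374 − 143) = 10630 J.

W ≈ 10600 J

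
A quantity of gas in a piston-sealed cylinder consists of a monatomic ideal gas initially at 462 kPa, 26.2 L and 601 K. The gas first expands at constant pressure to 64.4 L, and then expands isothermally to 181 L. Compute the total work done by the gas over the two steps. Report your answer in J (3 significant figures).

W_total ≈ 48400 J

Step 1 (isobaric): W = PΔV = (462 kPa)(64.4 − 26.2 L) = 17648 J.
After step 1: P = 462 kPa, V = 64.4 L, T = 1477 K.
Step 2 (isothermal): W = P₁V₁ ln(V₂/V₁) = (29753) ln(181/64.4) = 30746 J.
W_total = 17648 + 30746 = 48394 J.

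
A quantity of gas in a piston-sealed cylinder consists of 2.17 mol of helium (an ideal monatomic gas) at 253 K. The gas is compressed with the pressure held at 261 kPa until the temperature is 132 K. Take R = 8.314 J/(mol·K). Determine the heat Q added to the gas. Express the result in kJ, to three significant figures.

Q ≈ -5.46 kJ

Isobaric: W = nRΔT = (2.17)(8.314)(-121) = -2183 J.
ΔU = nCᵥΔT with Cᵥ = 3R/2: ΔU = (2.17)(12.47)(-121) = -3275 J.
Q = ΔU + W = -3275 − 2183 = -5458 J.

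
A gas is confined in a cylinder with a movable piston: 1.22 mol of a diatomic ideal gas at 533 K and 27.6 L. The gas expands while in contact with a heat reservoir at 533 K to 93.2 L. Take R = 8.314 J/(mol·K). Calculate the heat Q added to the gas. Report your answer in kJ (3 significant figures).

Q ≈ 6.58 kJ

Isothermal ⇒ ΔU = 0, so Q = W = nRT ln(V₂/V₁).
Q = (1.22)(8.314)(533) ln(93.2/27.6) = 5406 × 1.217 = 6579 J.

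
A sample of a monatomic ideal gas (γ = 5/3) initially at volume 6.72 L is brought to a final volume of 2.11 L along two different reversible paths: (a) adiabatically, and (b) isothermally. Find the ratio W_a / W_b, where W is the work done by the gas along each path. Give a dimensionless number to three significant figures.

Path (a) adiabatic: W = P₁V₁(1 − (V₁/V₂)^(γ−1))/(γ−1) → W_a/(P₁V₁) = -1.747.
Path (b) isothermal: W = P₁V₁ ln(V₂/V₁) → W_b/(P₁V₁) = -1.158.
W_a / W_b = -1.747 / -1.158 = 1.508.

W_a / W_b ≈ 1.51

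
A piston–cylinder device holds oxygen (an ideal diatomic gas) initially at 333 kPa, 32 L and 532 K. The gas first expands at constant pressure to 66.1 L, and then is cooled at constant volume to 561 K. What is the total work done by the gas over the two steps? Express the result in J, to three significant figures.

Step 1 (isobaric): W = PΔV = (333 kPa)(66.1 − 32 L) = 11355 J.
Step 2 (isochoric): W = 0 (constant volume).
W_total = 11355 + 0 = 11355 J.

W_total ≈ 11400 J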